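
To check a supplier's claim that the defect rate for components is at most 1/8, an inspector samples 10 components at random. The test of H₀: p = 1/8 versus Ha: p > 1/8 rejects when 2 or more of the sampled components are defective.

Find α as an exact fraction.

The significance level is the probability, assuming p = 1/8, of seeing 2 or more defectives in 10 draws.
Via the complement, α = 1 − Σ_{j=0}^{1} C(10,j)(1/8)^j(7/8)^{10-j} = 387730505/1073741824.

387730505/1073741824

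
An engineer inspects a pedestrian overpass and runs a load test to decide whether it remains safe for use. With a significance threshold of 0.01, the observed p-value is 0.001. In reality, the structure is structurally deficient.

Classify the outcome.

Neither — the decision is correct.

The conventional null hypothesis is that the structure meets the required load capacity (safe).
Since p = 0.001 < α = 0.01, H₀ is rejected.
H₀ is false (actually the structure is structurally deficient).
The decision matches the true state — no error.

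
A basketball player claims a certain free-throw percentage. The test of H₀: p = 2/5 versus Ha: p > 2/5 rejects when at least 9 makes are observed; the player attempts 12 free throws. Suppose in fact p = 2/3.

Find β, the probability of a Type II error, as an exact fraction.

A Type II error is failing to reject when Ha holds: with p = 2/3, β = P(K ≤ 8).
Equivalently, β = 1 − P(K ≥ 9) = 107515/177147.

107515/177147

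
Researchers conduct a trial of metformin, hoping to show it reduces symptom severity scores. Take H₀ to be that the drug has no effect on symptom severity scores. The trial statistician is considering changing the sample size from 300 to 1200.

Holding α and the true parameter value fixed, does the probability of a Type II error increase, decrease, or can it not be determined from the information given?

More data shrinks sampling variability; the test statistic under Ha concentrates further from the null value, making rejection more likely.

It decreases.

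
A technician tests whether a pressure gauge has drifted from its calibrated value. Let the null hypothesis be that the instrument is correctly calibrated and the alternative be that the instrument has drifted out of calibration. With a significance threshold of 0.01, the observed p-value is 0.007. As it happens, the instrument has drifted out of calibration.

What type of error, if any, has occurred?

Since p = 0.007 < α = 0.01, H₀ is rejected.
H₀ is false (actually the instrument has drifted out of calibration).
The decision matches the true state — no error.

No error — this is a correct decision.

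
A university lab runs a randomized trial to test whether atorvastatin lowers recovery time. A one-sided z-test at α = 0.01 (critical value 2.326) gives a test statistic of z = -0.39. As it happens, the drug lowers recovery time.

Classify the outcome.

The conventional null hypothesis is that the drug has no effect on recovery time.
Since z = -0.39 ≤ z* = 2.326, H₀ is not rejected.
H₀ is false (actually the drug lowers recovery time).
Failing to reject a false H₀ is a Type II error.

Type II error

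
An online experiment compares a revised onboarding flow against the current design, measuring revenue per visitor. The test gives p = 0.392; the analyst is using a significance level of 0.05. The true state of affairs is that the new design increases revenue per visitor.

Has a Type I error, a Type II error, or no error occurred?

The conventional null hypothesis is that the new design has no effect on revenue per visitor.
Since p = 0.392 ≥ α = 0.05, H₀ is not rejected.
H₀ is false (actually the new design increases revenue per visitor).
Failing to reject a false H₀ is a Type II error.

Type II error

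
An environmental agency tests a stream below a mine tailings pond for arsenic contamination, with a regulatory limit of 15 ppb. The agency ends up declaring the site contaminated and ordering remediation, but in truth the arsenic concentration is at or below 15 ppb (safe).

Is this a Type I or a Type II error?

Type I error

The null hypothesis here is that the arsenic concentration is at or below 15 ppb (safe).
'Declaring the site contaminated and ordering remediation' corresponds to rejecting H₀.
H₀ was rejected but H₀ is true — a Type I error (false positive).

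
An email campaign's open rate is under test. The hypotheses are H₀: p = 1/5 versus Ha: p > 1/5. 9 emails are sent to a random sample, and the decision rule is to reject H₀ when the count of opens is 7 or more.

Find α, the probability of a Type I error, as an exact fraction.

613/1953125

The Type I error probability is α = P(K ≥ 7) computed under H₀, where K ~ Binomial(9, 1/5).
Summing C(9,j)(1/5)^j(4/5)^{9−j} for j = 7,…,9 gives 613/1953125.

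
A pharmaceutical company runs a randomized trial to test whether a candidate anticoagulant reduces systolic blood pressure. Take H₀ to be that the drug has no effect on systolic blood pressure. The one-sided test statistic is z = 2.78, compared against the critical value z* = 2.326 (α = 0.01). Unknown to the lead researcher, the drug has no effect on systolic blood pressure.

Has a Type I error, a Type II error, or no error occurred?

Type I error

Since z = 2.78 > z* = 2.326, H₀ is rejected.
H₀ is true (actually the drug has no effect on systolic blood pressure).
Rejecting a true H₀ is a Type I error.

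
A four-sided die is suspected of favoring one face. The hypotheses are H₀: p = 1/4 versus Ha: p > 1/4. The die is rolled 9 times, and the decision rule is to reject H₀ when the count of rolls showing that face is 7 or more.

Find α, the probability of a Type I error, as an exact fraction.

α = P(reject H₀ | H₀ true) = P(K ≥ 7 | p = 1/4), with K ~ Binomial(9, 1/4).
Summing C(9,j)(1/4)^j(3/4)^{9−j} for j = 7,…,9 gives 11/8192.

11/8192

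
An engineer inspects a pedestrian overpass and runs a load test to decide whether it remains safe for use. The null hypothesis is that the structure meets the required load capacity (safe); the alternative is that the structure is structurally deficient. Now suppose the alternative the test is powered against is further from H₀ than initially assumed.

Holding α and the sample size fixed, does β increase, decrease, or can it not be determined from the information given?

A bigger departure from H₀ is easier for the test to detect, so it fails to reject less often.

It decreases.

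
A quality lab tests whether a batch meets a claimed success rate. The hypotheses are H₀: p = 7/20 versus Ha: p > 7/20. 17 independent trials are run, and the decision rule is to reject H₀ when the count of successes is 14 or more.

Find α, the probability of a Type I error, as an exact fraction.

56496660191394549/655360000000000000000

Under H₀, X ~ Binomial(17, 7/20), and α = P(X ≥ 14).
Summing C(17,j)(7/20)^j(13/20)^{17−j} for j = 14,…,17 gives 56496660191394549/655360000000000000000.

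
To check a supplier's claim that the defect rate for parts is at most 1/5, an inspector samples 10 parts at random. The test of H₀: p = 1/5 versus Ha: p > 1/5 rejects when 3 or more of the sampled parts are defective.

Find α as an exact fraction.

3146489/9765625

Under H₀, X ~ Binomial(10, 1/5); the Type I error rate is P(X ≥ 3).
Via the complement, α = 1 − Σ_{j=0}^{2} C(10,j)(1/5)^j(4/5)^{10-j} = 3146489/9765625.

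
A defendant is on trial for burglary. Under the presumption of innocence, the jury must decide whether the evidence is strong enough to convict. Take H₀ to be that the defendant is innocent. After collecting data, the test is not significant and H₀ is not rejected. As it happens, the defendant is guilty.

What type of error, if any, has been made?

H₀ was not rejected, but H₀ is actually false.
Failing to reject a false null hypothesis is a Type II error (false negative).

Type II error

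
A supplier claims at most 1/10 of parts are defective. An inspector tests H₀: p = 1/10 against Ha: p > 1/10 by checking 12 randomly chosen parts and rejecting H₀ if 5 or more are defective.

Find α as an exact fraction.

Under H₀, S ~ Binomial(12, 1/10); the Type I error rate is P(S ≥ 5).
Computing the lower-tail complement: 1 − 99567065673/100000000000 = 432934327/100000000000.

432934327/100000000000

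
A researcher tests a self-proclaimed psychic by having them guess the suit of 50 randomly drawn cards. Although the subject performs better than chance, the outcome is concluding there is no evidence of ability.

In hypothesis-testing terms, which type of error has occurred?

The null hypothesis here is that the subject is guessing at random (p = 1/4).
'Concluding there is no evidence of ability' corresponds to failing to reject H₀.
H₀ was not rejected but H₀ is false — a Type II error (false negative).

Type II error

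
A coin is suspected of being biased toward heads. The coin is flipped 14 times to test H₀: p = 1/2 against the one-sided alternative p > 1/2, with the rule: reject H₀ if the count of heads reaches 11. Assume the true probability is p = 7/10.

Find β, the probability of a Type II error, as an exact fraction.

32241628521117/50000000000000

A Type II error is failing to reject when Ha holds: with p = 7/10, β = P(Y ≤ 10).
Summing C(14,j)·(7/10)^j·(3/10)^{14-j} for j = 0..10 gives 32241628521117/50000000000000.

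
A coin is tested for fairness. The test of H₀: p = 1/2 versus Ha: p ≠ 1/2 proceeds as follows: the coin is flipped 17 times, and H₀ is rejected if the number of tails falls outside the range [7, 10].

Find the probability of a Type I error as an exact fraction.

10889/32768

The significance level is the null-hypothesis probability of the rejection region {≤6} ∪ {≥11}.
By symmetry, α = 2·P(K ≤ 6) = 2·(1 + 17 + 136 + 680 + 2380 + 6188 + 12376)/131072 = 43556/131072 = 10889/32768.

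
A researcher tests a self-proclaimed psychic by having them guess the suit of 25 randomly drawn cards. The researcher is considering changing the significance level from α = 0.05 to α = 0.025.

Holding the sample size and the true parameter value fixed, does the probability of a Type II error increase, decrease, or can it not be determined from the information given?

A smaller α moves the rejection region further into the tail. With the alternative true, more outcomes now fall outside the rejection region, so failing to reject becomes more likely.

It increases.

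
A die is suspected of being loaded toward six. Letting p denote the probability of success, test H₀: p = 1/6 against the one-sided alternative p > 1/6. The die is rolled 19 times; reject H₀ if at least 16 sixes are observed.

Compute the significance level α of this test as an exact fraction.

Under H₀, Y ~ Binomial(19, 1/6), and α = P(Y ≥ 16).
Summing C(19,j)(1/6)^j(5/6)^{19−j} for j = 16,…,19 gives 581/2821109907456.

581/2821109907456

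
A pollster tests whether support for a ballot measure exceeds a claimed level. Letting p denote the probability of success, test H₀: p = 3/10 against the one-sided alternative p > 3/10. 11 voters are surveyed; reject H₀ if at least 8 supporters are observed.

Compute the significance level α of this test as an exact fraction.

The Type I error probability is α = P(K ≥ 8) computed under H₀, where K ~ Binomial(11, 3/10).
Adding the binomial terms for j = 8 through 11 with p = 3/10 yields 2145447/500000000.

2145447/500000000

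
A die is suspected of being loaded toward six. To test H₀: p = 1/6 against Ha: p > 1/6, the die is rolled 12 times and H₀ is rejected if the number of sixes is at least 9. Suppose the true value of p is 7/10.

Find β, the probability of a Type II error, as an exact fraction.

β = P(fail to reject H₀ | Ha true) = P(K ≤ 8 | p = 7/10), K ~ Binomial(12, 7/10).
Adding the binomial probabilities P(K=0)+…+P(K=8) at p = 7/10 gives 101496845313/200000000000.

101496845313/200000000000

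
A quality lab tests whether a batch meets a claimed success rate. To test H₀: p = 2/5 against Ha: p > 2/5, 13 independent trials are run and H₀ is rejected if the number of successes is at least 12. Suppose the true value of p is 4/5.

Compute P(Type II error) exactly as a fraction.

935490453/1220703125

β = P(fail to reject H₀ | Ha true) = P(X ≤ 11 | p = 4/5), X ~ Binomial(13, 4/5).
Equivalently, β = 1 − P(X ≥ 12) = 935490453/1220703125.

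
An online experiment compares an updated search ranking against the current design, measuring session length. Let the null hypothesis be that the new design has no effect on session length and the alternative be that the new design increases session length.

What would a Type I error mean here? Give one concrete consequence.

A Type I error would mean concluding that the new design increases session length when in fact the new design has no effect on session length. Consequence: engineering effort is spent shipping a change that doesn't actually help.

A Type I error is rejecting H₀ when H₀ is true.
Here that means shipping the new feature to all users when actually the new design has no effect on session length.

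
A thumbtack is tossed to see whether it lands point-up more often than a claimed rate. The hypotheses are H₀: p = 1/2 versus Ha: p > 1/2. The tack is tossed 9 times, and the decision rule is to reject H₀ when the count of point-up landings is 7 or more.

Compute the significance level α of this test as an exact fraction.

The Type I error probability is α = P(K ≥ 7) computed under H₀, where K ~ Binomial(9, 1/2).
That's C(9,7) + C(9,8) + C(9,9) over 2^9, i.e. (36 + 9 + 1)/512 = 46/512 = 23/256.

23/256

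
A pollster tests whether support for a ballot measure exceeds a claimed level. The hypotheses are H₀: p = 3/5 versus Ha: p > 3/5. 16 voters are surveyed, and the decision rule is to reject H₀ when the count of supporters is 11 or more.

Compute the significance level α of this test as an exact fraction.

Under H₀, K ~ Binomial(16, 3/5), and α = P(K ≥ 11).
P(K ≥ 11) = Σ_{j=11}^{16} C(16,j)·(3/5)^j·(2/5)^{16-j} = 50177064897/152587890625.

50177064897/152587890625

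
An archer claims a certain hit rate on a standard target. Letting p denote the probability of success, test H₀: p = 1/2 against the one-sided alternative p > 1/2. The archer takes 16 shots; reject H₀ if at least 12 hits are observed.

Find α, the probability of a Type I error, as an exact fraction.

2517/65536

The Type I error probability is α = P(Y ≥ 12) computed under H₀, where Y ~ Binomial(16, 1/2).
That's C(16,12) + C(16,13) + C(16,14) + C(16,15) + C(16,16) over 2^16, i.e. (1820 + 560 + 120 + 16 + 1)/65536 = 2517/65536.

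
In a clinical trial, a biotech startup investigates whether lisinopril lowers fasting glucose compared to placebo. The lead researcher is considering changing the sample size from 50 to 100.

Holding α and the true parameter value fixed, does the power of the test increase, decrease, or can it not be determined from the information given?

It increases.

Increasing n separates the H₀ and Ha sampling distributions, so under Ha fewer outcomes land in the acceptance region.
Since power = 1 − β and β decreases, power increases.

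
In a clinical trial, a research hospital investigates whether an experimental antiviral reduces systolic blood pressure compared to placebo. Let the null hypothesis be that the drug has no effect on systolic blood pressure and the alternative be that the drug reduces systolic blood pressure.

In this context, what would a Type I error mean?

A Type I error would mean concluding that the drug reduces systolic blood pressure when in fact the drug has no effect on systolic blood pressure.

A Type I error is rejecting H₀ when H₀ is true.
Here that means concluding that the drug is effective when actually the drug has no effect on systolic blood pressure.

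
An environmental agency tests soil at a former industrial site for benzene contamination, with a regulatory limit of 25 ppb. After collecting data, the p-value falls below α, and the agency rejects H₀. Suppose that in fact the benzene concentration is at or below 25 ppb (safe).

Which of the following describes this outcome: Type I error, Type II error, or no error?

The conventional null hypothesis here is that the benzene concentration is at or below 25 ppb (safe).
H₀ was rejected, but H₀ is actually true.
Rejecting a true null hypothesis is a Type I error (false positive).

Type I error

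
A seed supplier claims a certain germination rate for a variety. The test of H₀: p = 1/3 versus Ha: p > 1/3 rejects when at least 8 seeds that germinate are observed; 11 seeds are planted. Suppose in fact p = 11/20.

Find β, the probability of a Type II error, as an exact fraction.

Under the alternative p = 11/20, K ~ Binomial(11, 11/20); β is the probability the test does not reject, P(K < 8).
Summing C(11,j)·(11/20)^j·(9/20)^{11-j} for j = 0..7 gives 828290341647/1024000000000.

828290341647/1024000000000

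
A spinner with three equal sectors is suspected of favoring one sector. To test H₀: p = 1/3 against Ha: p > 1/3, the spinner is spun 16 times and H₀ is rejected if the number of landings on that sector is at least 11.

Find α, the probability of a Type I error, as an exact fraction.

Under H₀, K ~ Binomial(16, 1/3), and α = P(K ≥ 11).
Summing C(16,j)(1/3)^j(2/3)^{16−j} for j = 11,…,16 gives 19321/4782969.

19321/4782969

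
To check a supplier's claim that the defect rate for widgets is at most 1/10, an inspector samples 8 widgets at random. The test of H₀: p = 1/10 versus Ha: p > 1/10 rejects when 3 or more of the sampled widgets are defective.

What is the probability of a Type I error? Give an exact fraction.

The significance level is the probability, assuming p = 1/10, of seeing 3 or more defectives in 8 draws.
Computing the lower-tail complement: 1 − 96190821/100000000 = 3809179/100000000.

3809179/100000000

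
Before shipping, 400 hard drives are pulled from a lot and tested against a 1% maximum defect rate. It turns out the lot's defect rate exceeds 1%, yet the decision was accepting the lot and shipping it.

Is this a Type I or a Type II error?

The null hypothesis here is that the lot's defect rate is 1% (within specification).
'Accepting the lot and shipping it' corresponds to failing to reject H₀.
H₀ was not rejected but H₀ is false — a Type II error (false negative).

Type II error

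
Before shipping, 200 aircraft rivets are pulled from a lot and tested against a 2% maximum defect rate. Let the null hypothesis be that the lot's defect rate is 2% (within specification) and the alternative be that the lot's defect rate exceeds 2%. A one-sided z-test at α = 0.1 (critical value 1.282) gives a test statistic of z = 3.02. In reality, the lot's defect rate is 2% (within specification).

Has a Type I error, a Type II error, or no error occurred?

Since z = 3.02 > z* = 1.282, H₀ is rejected.
H₀ is true (actually the lot's defect rate is 2% (within specification)).
Rejecting a true H₀ is a Type I error.

Type I error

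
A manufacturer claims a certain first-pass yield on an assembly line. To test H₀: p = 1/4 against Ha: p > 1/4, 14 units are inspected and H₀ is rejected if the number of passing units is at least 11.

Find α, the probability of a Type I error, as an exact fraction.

The Type I error probability is α = P(X ≥ 11) computed under H₀, where X ~ Binomial(14, 1/4).
Adding the binomial terms for j = 11 through 14 with p = 1/4 yields 5345/134217728.

5345/134217728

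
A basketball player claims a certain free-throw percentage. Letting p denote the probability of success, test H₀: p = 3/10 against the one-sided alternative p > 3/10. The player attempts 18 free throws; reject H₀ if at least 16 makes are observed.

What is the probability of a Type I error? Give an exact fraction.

The Type I error probability is α = P(Y ≥ 16) computed under H₀, where Y ~ Binomial(18, 3/10).
Summing C(18,j)(3/10)^j(7/10)^{18−j} for j = 16,…,18 gives 84845087091/250000000000000000.

84845087091/250000000000000000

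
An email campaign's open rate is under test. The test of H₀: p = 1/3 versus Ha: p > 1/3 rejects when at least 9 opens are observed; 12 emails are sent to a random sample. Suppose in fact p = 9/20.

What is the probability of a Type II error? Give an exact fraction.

790057068555953/819200000000000

A Type II error is failing to reject when Ha holds: with p = 9/20, β = P(S ≤ 8).
Adding the binomial probabilities P(S=0)+…+P(S=8) at p = 9/20 gives 790057068555953/819200000000000.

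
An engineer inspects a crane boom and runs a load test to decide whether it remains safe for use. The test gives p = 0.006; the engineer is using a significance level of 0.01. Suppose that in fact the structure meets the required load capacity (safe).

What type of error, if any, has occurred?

The conventional null hypothesis is that the structure meets the required load capacity (safe).
Since p = 0.006 < α = 0.01, H₀ is rejected.
H₀ is true (actually the structure meets the required load capacity (safe)).
Rejecting a true H₀ is a Type I error.

Type I error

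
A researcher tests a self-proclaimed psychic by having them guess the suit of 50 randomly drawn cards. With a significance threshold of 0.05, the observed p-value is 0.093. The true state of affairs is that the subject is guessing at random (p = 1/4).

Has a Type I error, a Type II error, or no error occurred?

The conventional null hypothesis is that the subject is guessing at random (p = 1/4).
Since p = 0.093 ≥ α = 0.05, H₀ is not rejected.
H₀ is true (actually the subject is guessing at random (p = 1/4)).
The decision matches the true state — no error.

No error — this is a correct decision.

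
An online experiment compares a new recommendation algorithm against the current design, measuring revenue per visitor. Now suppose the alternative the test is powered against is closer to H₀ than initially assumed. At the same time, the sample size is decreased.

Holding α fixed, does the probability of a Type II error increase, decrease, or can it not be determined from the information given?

It increases.

A smaller true effect puts the Ha sampling distribution closer to H₀, so more of it falls in the non-rejection region. Reducing n widens both sampling distributions, so the test has less ability to distinguish Ha from H₀. Both changes push β in the same direction.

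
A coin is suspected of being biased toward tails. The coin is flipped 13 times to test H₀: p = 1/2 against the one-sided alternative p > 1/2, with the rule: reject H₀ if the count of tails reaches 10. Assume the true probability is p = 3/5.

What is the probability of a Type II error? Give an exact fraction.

202983472/244140625

Under the alternative p = 3/5, S ~ Binomial(13, 3/5); β is the probability the test does not reject, P(S < 10).
Equivalently, β = 1 − P(S ≥ 10) = 202983472/244140625.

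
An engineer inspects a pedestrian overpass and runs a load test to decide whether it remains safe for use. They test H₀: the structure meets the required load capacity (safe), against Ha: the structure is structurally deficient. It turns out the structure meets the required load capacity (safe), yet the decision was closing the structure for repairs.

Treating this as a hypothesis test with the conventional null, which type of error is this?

'Closing the structure for repairs' corresponds to rejecting H₀.
H₀ was rejected but H₀ is true — a Type I error (false positive).

Type I error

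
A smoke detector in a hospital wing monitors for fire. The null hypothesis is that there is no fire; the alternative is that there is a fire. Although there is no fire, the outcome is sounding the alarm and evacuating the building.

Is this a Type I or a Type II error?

Type I error

'Sounding the alarm and evacuating the building' corresponds to rejecting H₀.
H₀ was rejected but H₀ is true — a Type I error (false positive).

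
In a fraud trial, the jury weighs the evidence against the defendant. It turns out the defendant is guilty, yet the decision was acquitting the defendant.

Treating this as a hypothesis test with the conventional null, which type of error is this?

Type II error

The null hypothesis here is that the defendant is innocent.
'Acquitting the defendant' corresponds to failing to reject H₀.
H₀ was not rejected but H₀ is false — a Type II error (false negative).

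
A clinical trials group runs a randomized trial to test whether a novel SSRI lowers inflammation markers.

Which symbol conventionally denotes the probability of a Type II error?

β

P(Type II error) = P(fail to reject H₀ | H₀ false) = β.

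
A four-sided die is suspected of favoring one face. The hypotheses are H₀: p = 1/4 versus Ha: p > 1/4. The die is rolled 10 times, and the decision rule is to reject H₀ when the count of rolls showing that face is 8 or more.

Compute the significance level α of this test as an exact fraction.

109/262144

α = P(reject H₀ | H₀ true) = P(K ≥ 8 | p = 1/4), with K ~ Binomial(10, 1/4).
Summing C(10,j)(1/4)^j(3/4)^{10−j} for j = 8,…,10 gives 109/262144.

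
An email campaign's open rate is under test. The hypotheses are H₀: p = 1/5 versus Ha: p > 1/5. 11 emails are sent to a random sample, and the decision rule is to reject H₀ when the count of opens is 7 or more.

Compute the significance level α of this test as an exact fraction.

19193/9765625

α = P(reject H₀ | H₀ true) = P(K ≥ 7 | p = 1/5), with K ~ Binomial(11, 1/5).
Adding the binomial terms for j = 7 through 11 with p = 1/5 yields 19193/9765625.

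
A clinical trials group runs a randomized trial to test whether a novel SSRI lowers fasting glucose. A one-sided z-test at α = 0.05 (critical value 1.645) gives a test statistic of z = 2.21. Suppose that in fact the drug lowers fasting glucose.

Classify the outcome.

No error (correct decision).

The conventional null hypothesis is that the drug has no effect on fasting glucose.
Since z = 2.21 > z* = 1.645, H₀ is rejected.
H₀ is false (actually the drug lowers fasting glucose).
The decision matches the true state — no error.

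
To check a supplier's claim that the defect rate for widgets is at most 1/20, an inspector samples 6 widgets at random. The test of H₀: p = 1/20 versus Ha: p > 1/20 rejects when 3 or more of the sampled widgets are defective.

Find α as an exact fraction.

14271/6400000

Under H₀, K ~ Binomial(6, 1/20); the Type I error rate is P(K ≥ 3).
α = 1 − P(K ≤ 2) = 1 − 6385729/6400000 = 14271/6400000.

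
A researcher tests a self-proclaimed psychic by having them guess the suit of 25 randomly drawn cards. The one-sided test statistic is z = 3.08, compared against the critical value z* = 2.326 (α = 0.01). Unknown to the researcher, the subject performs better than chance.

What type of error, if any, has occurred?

Neither — the decision is correct.

The conventional null hypothesis is that the subject is guessing at random (p = 1/4).
Since z = 3.08 > z* = 2.326, H₀ is rejected.
H₀ is false (actually the subject performs better than chance).
The decision matches the true state — no error.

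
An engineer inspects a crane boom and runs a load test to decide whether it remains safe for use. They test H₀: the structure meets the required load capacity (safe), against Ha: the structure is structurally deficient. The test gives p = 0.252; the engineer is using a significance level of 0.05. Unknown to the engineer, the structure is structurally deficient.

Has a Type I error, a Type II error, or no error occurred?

Since p = 0.252 ≥ α = 0.05, H₀ is not rejected.
H₀ is false (actually the structure is structurally deficient).
Failing to reject a false H₀ is a Type II error.

Type II error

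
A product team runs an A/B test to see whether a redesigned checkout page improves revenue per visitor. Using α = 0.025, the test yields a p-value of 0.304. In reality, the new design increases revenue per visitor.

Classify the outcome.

The conventional null hypothesis is that the new design has no effect on revenue per visitor.
Since p = 0.304 ≥ α = 0.025, H₀ is not rejected.
H₀ is false (actually the new design increases revenue per visitor).
Failing to reject a false H₀ is a Type II error.

Type II error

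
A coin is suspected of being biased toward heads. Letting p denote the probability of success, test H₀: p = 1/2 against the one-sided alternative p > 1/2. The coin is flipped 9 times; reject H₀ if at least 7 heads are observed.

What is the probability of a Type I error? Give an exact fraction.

The Type I error probability is α = P(Y ≥ 7) computed under H₀, where Y ~ Binomial(9, 1/2).
That's C(9,7) + C(9,8) + C(9,9) over 2^9, i.e. (36 + 9 + 1)/512 = 46/512 = 23/256.

23/256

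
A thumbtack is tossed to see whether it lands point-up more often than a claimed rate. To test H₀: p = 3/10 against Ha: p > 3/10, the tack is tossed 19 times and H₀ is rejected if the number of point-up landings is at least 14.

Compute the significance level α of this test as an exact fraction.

α = P(reject H₀ | H₀ true) = P(Y ≥ 14 | p = 3/10), with Y ~ Binomial(19, 3/10).
Summing C(19,j)(3/10)^j(7/10)^{19−j} for j = 14,…,19 gives 135465146856693/1250000000000000000.

135465146856693/1250000000000000000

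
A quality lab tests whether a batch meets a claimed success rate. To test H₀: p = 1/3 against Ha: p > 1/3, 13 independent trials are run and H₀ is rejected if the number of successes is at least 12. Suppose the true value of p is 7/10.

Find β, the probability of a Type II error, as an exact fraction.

4681650394377/5000000000000

β = P(fail to reject H₀ | Ha true) = P(Y ≤ 11 | p = 7/10), Y ~ Binomial(13, 7/10).
Equivalently, β = 1 − P(Y ≥ 12) = 4681650394377/5000000000000.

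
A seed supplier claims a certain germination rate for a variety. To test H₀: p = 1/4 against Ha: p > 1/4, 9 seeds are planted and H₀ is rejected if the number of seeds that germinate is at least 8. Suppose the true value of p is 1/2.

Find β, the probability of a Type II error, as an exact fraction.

251/256

β = P(fail to reject H₀ | Ha true) = P(Y ≤ 7 | p = 1/2), Y ~ Binomial(9, 1/2).
Adding the binomial probabilities P(Y=0)+…+P(Y=7) at p = 1/2 gives 251/256.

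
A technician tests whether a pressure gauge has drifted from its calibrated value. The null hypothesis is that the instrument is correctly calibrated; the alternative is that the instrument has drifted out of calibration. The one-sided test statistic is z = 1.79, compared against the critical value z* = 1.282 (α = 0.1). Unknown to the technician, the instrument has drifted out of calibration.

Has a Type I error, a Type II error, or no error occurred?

No error (correct decision).

Since z = 1.79 > z* = 1.282, H₀ is rejected.
H₀ is false (actually the instrument has drifted out of calibration).
The decision matches the true state — no error.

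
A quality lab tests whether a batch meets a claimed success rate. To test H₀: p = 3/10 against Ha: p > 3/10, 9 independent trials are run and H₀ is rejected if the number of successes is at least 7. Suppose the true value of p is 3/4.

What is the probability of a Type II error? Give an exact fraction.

A Type II error is failing to reject when Ha holds: with p = 3/4, β = P(S ≤ 6).
Adding the binomial probabilities P(S=0)+…+P(S=6) at p = 3/4 gives 13085/32768.

13085/32768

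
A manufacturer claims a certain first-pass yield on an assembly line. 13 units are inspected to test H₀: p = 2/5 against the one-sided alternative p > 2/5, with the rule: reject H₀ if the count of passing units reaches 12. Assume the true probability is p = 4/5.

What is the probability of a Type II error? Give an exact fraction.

935490453/1220703125

β = P(fail to reject H₀ | Ha true) = P(K ≤ 11 | p = 4/5), K ~ Binomial(13, 4/5).
Equivalently, β = 1 − P(K ≥ 12) = 935490453/1220703125.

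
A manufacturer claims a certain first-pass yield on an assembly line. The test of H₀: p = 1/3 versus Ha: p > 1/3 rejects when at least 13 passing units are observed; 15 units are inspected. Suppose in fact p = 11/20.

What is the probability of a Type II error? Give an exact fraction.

32418940857512713659/32768000000000000000

β = P(fail to reject H₀ | Ha true) = P(Y ≤ 12 | p = 11/20), Y ~ Binomial(15, 11/20).
Equivalently, β = 1 − P(Y ≥ 13) = 32418940857512713659/32768000000000000000.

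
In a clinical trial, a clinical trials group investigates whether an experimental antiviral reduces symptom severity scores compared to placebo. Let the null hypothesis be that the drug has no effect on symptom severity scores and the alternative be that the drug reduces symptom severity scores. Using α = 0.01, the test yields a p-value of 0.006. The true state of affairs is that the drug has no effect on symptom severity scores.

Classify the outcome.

Type I error

Since p = 0.006 < α = 0.01, H₀ is rejected.
H₀ is true (actually the drug has no effect on symptom severity scores).
Rejecting a true H₀ is a Type I error.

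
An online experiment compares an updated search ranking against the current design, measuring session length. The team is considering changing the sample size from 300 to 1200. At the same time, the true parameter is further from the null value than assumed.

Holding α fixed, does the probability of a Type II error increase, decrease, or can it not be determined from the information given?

A larger sample reduces the standard error, pulling the sampling distribution under Ha further from the non-rejection region. The further the true parameter sits from the null value, the more of the Ha sampling distribution falls in the rejection region. Both changes push β in the same direction.

It decreases.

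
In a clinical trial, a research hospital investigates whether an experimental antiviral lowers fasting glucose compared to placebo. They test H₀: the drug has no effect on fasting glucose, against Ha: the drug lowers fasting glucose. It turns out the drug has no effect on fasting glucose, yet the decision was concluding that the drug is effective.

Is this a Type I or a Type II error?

'Concluding that the drug is effective' corresponds to rejecting H₀.
H₀ was rejected but H₀ is true — a Type I error (false positive).

Type I error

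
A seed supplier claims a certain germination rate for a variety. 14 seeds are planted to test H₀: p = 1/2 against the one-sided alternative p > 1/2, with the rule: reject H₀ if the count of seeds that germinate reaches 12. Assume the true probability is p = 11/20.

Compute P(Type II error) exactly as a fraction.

Under the alternative p = 11/20, K ~ Binomial(14, 11/20); β is the probability the test does not reject, P(K < 12).
Adding the binomial probabilities P(K=0)+…+P(K=11) at p = 11/20 gives 805268516435735481/819200000000000000.

805268516435735481/819200000000000000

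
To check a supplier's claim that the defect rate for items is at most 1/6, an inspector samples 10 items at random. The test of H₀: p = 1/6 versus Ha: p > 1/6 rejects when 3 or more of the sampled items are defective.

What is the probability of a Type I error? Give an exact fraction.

Under H₀, Y ~ Binomial(10, 1/6); the Type I error rate is P(Y ≥ 3).
Via the complement, α = 1 − Σ_{j=0}^{2} C(10,j)(1/6)^j(5/6)^{10-j} = 566299/2519424.

566299/2519424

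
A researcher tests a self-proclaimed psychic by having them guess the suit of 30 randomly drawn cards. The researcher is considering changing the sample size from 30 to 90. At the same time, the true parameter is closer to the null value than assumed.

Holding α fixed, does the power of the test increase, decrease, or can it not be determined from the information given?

The first change alone would make β decrease; the second alone would make β increase. Which effect dominates depends on the magnitudes, which are not given.
Since power = 1 − β, the effect on power is likewise indeterminate.

Cannot be determined from the information given.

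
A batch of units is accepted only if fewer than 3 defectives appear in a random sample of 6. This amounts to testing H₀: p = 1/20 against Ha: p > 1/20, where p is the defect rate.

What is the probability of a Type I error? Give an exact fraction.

α = P(reject H₀ | H₀ true) = P(X ≥ 3 | p = 1/20), X ~ Binomial(6, 1/20).
Computing the lower-tail complement: 1 − 6385729/6400000 = 14271/6400000.

14271/6400000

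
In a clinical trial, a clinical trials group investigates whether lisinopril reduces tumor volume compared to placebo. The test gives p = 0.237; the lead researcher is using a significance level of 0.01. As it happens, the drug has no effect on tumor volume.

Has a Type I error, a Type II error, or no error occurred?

The conventional null hypothesis is that the drug has no effect on tumor volume.
Since p = 0.237 ≥ α = 0.01, H₀ is not rejected.
H₀ is true (actually the drug has no effect on tumor volume).
The decision matches the true state — no error.

Neither — the decision is correct.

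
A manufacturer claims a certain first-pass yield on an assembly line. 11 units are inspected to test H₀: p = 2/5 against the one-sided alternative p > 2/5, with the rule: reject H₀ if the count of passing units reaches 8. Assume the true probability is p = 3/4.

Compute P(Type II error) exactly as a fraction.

A Type II error is failing to reject when Ha holds: with p = 3/4, β = P(K ≤ 7).
Adding the binomial probabilities P(K=0)+…+P(K=7) at p = 3/4 gives 150311/524288.

150311/524288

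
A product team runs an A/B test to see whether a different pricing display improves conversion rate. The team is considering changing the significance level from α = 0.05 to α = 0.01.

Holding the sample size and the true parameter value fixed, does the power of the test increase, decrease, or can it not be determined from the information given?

It decreases.

Tightening α shrinks the rejection region. When Ha holds, fewer sample outcomes clear the stricter threshold, so more fall in the acceptance region.
Since power = 1 − β and β increases, power decreases.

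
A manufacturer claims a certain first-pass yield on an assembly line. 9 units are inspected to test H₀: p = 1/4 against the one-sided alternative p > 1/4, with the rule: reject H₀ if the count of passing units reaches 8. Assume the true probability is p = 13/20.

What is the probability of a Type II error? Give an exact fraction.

Under the alternative p = 13/20, K ~ Binomial(9, 13/20); β is the probability the test does not reject, P(K < 8).
Summing C(9,j)·(13/20)^j·(7/20)^{9-j} for j = 0..7 gives 112501116301/128000000000.

112501116301/128000000000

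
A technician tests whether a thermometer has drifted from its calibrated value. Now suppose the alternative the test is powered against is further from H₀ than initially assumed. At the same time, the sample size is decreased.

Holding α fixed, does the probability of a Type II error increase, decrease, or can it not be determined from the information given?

The first change alone would make β decrease; the second alone would make β increase. Which effect dominates depends on the magnitudes, which are not given.

Cannot be determined from the information given.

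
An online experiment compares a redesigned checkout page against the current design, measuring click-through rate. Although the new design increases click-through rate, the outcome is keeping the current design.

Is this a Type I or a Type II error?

The null hypothesis here is that the new design has no effect on click-through rate.
'Keeping the current design' corresponds to failing to reject H₀.
H₀ was not rejected but H₀ is false — a Type II error (false negative).

Type II error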